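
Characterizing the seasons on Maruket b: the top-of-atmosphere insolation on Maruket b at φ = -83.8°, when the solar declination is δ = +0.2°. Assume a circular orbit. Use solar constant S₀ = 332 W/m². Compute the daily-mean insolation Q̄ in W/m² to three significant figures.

cos H₀ = −tan(-83.8°) tan(+0.200°) = 0.0321, H₀ = 1.5387 rad.
Bracket: H₀ sin φ sin δ + cos φ cos δ sin H₀ = 1.5387×-0.99415×0.00349 + 0.10800×0.99999×0.99948 = -0.005339 + 0.107943 = 0.102604.
Q̄ = (S₀/π) × [bracket] = (332/π) × 0.102604 = 10.84 W/m².

Q̄ ≈ 10.8 W/m²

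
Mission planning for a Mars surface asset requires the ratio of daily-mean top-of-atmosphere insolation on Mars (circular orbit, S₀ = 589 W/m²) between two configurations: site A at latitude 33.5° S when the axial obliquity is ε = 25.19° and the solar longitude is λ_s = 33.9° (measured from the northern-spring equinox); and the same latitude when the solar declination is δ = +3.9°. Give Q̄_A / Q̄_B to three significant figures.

Q̄_A / Q̄_B ≈ 0.795

— Configuration A (φ=-33.5°):
Solar declination: sin δ = sin ε · sin λ_s = sin 25.19° × sin 33.9° = 0.23739, so δ = +13.732°.
cos H₀ = −tan(-33.5°) tan(+13.732°) = 0.1617, H₀ = 1.4083 rad.
Bracket: H₀ sin φ sin δ + cos φ cos δ sin H₀ = 1.4083×-0.55194×0.23739 + 0.83389×0.97141×0.98683 = -0.184523 + 0.799381 = 0.614858.
Q̄ = (S₀/π) × [bracket] = (589/π) × 0.614858 = 115.28 W/m².
— Configuration B (φ=-33.5°):
cos H₀ = −tan(-33.5°) tan(+3.900°) = 0.0451, H₀ = 1.5257 rad.
Bracket: H₀ sin φ sin δ + cos φ cos δ sin H₀ = 1.5257×-0.55194×0.06802 + 0.83389×0.99768×0.99898 = -0.057279 + 0.831107 = 0.773828.
Q̄ = (S₀/π) × [bracket] = (589/π) × 0.773828 = 145.08 W/m².
Ratio Q̄_A / Q̄_B = 115.28 / 145.08 = 0.7946.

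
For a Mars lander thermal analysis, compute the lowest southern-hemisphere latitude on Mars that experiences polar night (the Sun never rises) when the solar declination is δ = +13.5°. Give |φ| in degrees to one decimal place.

Polar night requires cos H₀ = −tan φ tan δ ≥ 1, i.e. tan φ tan δ ≤ −1.
The boundary is |tan φ| · |tan δ| = 1, so |φ| = 90° − |δ| = 90° − 13.5° = 76.5° in the southern hemisphere.

|φ| = 76.5°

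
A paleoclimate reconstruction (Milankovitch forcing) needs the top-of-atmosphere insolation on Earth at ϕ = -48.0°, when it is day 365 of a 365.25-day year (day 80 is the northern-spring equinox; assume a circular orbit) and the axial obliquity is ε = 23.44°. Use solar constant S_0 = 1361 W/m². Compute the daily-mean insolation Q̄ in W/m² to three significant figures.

Q̄ ≈ 495 W/m²

Solar longitude: L_s = 360° × (365 − 80)/365.25 = 280.903°.
sin δ = sin 23.44° × sin 280.903° = -0.39061, so δ = -22.992°.
cos h₀ = −tan(-48.0°) tan(-22.992°) = -0.4713, h₀ = 2.0615 rad.
Bracket: h₀ sin ϕ sin δ + cos ϕ cos δ sin h₀ = 2.0615×-0.74314×-0.39061 + 0.66913×0.92056×0.88200 = 0.598408 + 0.543289 = 1.141697.
Q̄ = (S_0/π) × [bracket] = (1361/π) × 1.141697 = 494.6 W/m².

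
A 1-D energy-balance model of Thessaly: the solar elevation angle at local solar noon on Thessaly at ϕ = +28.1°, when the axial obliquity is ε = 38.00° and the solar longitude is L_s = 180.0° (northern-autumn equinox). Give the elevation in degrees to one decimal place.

61.9°

Solar declination: sin δ = sin ε · sin L_s = sin 38.00° × sin 180.0° = 0.00000, so δ = +0.000°.
At local noon the hour angle is zero, so the zenith angle equals |ϕ − δ| = |+28.1° − (+0.000°)| = 28.100°.
Elevation = 90° − 28.100° = 61.9°.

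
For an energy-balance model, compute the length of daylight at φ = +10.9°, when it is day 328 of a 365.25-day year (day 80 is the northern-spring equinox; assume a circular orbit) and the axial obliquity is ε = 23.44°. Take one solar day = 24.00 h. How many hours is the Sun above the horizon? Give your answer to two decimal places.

Solar longitude: λ_s = 360° × (328 − 80)/365.25 = 244.435°.
sin δ = sin 23.44° × sin 244.435° = -0.35884, so δ = -21.029°.
cos H₀ = −tan φ · tan δ = −tan(+10.9°) × tan(-21.029°) = 0.0740, so H₀ = 1.4967 rad = 85.75°.
Daylight = 2H₀/(2π) × 24.00 h = (1.4967/π) × 24.00 = 11.43 h.

11.43 h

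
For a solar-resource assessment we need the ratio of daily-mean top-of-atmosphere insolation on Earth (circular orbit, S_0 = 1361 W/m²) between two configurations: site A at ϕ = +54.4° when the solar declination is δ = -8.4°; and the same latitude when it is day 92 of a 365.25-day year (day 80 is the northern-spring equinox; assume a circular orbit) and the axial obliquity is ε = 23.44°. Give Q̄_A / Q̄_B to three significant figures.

— Configuration A (ϕ=+54.4°):
cos h₀ = −tan(+54.4°) tan(-8.400°) = 0.2063, h₀ = 1.3630 rad.
Bracket: h₀ sin ϕ sin δ + cos ϕ cos δ sin h₀ = 1.3630×0.81310×-0.14608 + 0.58212×0.98927×0.97850 = -0.161894 + 0.563493 = 0.401599.
Q̄ = (S_0/π) × [bracket] = (1361/π) × 0.401599 = 173.98 W/m².
— Configuration B (ϕ=+54.4°):
Solar longitude: L_s = 360° × (92 − 80)/365.25 = 11.828°.
sin δ = sin 23.44° × sin 11.828° = 0.08153, so δ = +4.677°.
cos h₀ = −tan(+54.4°) tan(+4.677°) = -0.1143, h₀ = 1.6853 rad.
Bracket: h₀ sin ϕ sin δ + cos ϕ cos δ sin h₀ = 1.6853×0.81310×0.08153 + 0.58212×0.99667×0.99345 = 0.111722 + 0.576381 = 0.688103.
Q̄ = (S_0/π) × [bracket] = (1361/π) × 0.688103 = 298.10 W/m².
Ratio Q̄_A / Q̄_B = 173.98 / 298.10 = 0.5836.

Q̄_A / Q̄_B ≈ 0.584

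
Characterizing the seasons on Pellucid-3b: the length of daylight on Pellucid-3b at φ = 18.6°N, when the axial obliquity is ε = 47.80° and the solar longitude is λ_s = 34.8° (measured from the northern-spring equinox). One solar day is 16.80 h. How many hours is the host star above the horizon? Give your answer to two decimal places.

Solar declination: sin δ = sin ε · sin λ_s = sin 47.80° × sin 34.8° = 0.42279, so δ = +25.011°.
cos H₀ = −tan φ · tan δ = −tan(+18.6°) × tan(+25.011°) = -0.1570, so H₀ = 1.7285 rad = 99.03°.
Daylight = 2H₀/(2π) × 16.80 h = (1.7285/π) × 16.80 = 9.24 h.

9.24 h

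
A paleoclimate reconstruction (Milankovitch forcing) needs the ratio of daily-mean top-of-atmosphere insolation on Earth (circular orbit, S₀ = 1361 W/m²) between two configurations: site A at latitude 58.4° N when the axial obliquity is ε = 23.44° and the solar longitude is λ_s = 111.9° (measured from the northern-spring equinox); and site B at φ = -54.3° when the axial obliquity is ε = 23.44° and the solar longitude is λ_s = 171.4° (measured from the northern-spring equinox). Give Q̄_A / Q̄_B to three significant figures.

— Configuration A (φ=+58.4°):
Solar declination: sin δ = sin ε · sin λ_s = sin 23.44° × sin 111.9° = 0.36908, so δ = +21.659°.
cos H₀ = −tan(+58.4°) tan(+21.659°) = -0.6455, H₀ = 2.2725 rad.
Bracket: H₀ sin φ sin δ + cos φ cos δ sin H₀ = 2.2725×0.85173×0.36908 + 0.52399×0.92940×0.76375 = 0.714375 + 0.371943 = 1.086318.
Q̄ = (S₀/π) × [bracket] = (1361/π) × 1.086318 = 470.61 W/m².
— Configuration B (φ=-54.3°):
Solar declination: sin δ = sin ε · sin λ_s = sin 23.44° × sin 171.4° = 0.05948, so δ = +3.410°.
cos H₀ = −tan(-54.3°) tan(+3.410°) = 0.0829, H₀ = 1.4878 rad.
Bracket: H₀ sin φ sin δ + cos φ cos δ sin H₀ = 1.4878×-0.81208×0.05948 + 0.58354×0.99823×0.99656 = -0.071864 + 0.580503 = 0.508639.
Q̄ = (S₀/π) × [bracket] = (1361/π) × 0.508639 = 220.35 W/m².
Ratio Q̄_A / Q̄_B = 470.61 / 220.35 = 2.136.

Q̄_A / Q̄_B ≈ 2.14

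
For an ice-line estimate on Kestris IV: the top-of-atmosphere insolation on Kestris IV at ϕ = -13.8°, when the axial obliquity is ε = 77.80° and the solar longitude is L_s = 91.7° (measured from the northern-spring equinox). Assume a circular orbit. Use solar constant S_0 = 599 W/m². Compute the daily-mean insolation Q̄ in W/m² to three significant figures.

Solar declination: sin δ = sin ε · sin L_s = sin 77.80° × sin 91.7° = 0.97699, so δ = +77.684°.
cos h₀ = −tan(-13.8°) tan(+77.684°) = 1.1250 ≥ 1 ⇒ polar night, h₀ = 0 and Q̄ = 0.

Q̄ ≈ 0.00 W/m²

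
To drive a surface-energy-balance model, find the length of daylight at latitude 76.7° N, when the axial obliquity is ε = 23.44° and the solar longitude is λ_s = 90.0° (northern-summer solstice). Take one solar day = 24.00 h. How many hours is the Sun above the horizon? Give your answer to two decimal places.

24.00 h

Solar declination: sin δ = sin ε · sin λ_s = sin 23.44° × sin 90.0° = 0.39779, so δ = +23.440°.
Sunrise equation: cos H₀ = −tan φ · tan δ = -1.8341 ≤ −1, so the Sun never sets (polar day) and H₀ = π.
Daylight = 2H₀/(2π) × 24.00 h = (3.1416/π) × 24.00 = 24.00 h.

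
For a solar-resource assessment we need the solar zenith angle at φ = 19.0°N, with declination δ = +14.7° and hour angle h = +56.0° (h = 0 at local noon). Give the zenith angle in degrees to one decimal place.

cos θ_z = sin φ sin δ + cos φ cos δ cos h = 0.082616 + 0.511421 = 0.594037.
θ_z = arccos(0.594037) = 53.6°.

θ_z = 53.6°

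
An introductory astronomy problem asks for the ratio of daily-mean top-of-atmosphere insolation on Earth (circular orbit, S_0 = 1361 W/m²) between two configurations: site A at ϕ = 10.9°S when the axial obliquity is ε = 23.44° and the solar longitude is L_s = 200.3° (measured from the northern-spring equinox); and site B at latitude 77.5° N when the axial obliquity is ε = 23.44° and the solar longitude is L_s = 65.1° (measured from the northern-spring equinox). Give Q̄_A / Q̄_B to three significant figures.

Q̄_A / Q̄_B ≈ 0.916

— Configuration A (ϕ=-10.9°):
Solar declination: sin δ = sin ε · sin L_s = sin 23.44° × sin 200.3° = -0.13801, so δ = -7.933°.
cos h₀ = −tan(-10.9°) tan(-7.933°) = -0.0268, h₀ = 1.5976 rad.
Bracket: h₀ sin ϕ sin δ + cos ϕ cos δ sin h₀ = 1.5976×-0.18910×-0.13801 + 0.98196×0.99043×0.99964 = 0.041694 + 0.972213 = 1.013907.
Q̄ = (S_0/π) × [bracket] = (1361/π) × 1.013907 = 439.24 W/m².
— Configuration B (ϕ=+77.5°):
Solar declination: sin δ = sin ε · sin L_s = sin 23.44° × sin 65.1° = 0.36081, so δ = +21.150°.
cos h₀ = −tan(+77.5°) tan(+21.150°) = -1.7451 ≤ −1 ⇒ polar day, h₀ = π.
Bracket: h₀ sin ϕ sin δ + cos ϕ cos δ sin h₀ = 3.1416×0.97630×0.36081 + 0.21644×0.93264×0.00000 = 1.106656 + 0.000000 = 1.106656.
Q̄ = (S_0/π) × [bracket] = (1361/π) × 1.106656 = 479.43 W/m².
Ratio Q̄_A / Q̄_B = 439.24 / 479.43 = 0.9162.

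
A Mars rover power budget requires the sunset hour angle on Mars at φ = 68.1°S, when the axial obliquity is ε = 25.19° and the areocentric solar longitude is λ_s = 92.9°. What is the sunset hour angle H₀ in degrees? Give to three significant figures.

sin δ = sin 25.19° × sin 92.9° = 0.42508, so δ = +25.155°.
cos H₀ = −tan φ · tan δ = 1.1682 ≥ 1, so the Sun never rises (polar night) and H₀ = 0.

H₀ = 0.00°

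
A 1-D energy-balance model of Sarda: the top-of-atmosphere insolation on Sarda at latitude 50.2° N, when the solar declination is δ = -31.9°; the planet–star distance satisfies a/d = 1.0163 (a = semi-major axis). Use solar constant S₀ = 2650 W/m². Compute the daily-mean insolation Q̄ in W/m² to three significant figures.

Q̄ ≈ 57.5 W/m²

cos H₀ = −tan(+50.2°) tan(-31.900°) = 0.7471, H₀ = 0.7271 rad.
Bracket: H₀ sin φ sin δ + cos φ cos δ sin H₀ = 0.7271×0.76828×-0.52844 + 0.64011×0.84897×0.66473 = -0.295195 + 0.361237 = 0.066042.
Inverse-square distance factor (a/d)² = 1.0163² = 1.032866.
Q̄ = (S₀/π) × 1.032866 × [bracket] = (2650/π) × 1.032866 × 0.066042 = 57.54 W/m².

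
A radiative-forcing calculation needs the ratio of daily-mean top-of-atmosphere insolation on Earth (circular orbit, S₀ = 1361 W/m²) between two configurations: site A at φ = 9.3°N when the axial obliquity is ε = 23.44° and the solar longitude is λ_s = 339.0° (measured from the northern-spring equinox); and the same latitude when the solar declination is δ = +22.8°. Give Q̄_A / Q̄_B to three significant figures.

— Configuration A (φ=+9.3°):
Solar declination: sin δ = sin ε · sin λ_s = sin 23.44° × sin 339.0° = -0.14255, so δ = -8.196°.
cos H₀ = −tan(+9.3°) tan(-8.196°) = 0.0236, H₀ = 1.5472 rad.
Bracket: H₀ sin φ sin δ + cos φ cos δ sin H₀ = 1.5472×0.16160×-0.14255 + 0.98686×0.98979×0.99972 = -0.035641 + 0.976511 = 0.940870.
Q̄ = (S₀/π) × [bracket] = (1361/π) × 0.940870 = 407.60 W/m².
— Configuration B (φ=+9.3°):
cos H₀ = −tan(+9.3°) tan(+22.800°) = -0.0688, H₀ = 1.6397 rad.
Bracket: H₀ sin φ sin δ + cos φ cos δ sin H₀ = 1.6397×0.16160×0.38752 + 0.98686×0.92186×0.99763 = 0.102683 + 0.907591 = 1.010274.
Q̄ = (S₀/π) × [bracket] = (1361/π) × 1.010274 = 437.67 W/m².
Ratio Q̄_A / Q̄_B = 407.60 / 437.67 = 0.9313.

Q̄_A / Q̄_B ≈ 0.931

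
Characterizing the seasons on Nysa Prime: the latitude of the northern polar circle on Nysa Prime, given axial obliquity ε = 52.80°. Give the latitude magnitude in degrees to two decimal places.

The polar circle is the lowest latitude that experiences at least one full rotation of continuous daylight at the northern-summer solstice; it lies at |φ| = 90° − ε = 90° − 52.80° = 37.20°.

37.20°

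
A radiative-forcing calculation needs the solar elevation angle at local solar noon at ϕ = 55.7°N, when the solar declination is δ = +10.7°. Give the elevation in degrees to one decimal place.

At local noon the hour angle is zero, so the zenith angle equals |ϕ − δ| = |+55.7° − (+10.700°)| = 45.000°.
Elevation = 90° − 45.000° = 45.0°.

45.0°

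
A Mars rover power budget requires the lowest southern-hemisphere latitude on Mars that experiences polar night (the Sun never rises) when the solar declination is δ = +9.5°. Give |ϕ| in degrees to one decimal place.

|ϕ| = 80.5°

Polar night requires cos h₀ = −tan ϕ tan δ ≥ 1, i.e. tan ϕ tan δ ≤ −1.
The boundary is |tan ϕ| · |tan δ| = 1, so |ϕ| = 90° − |δ| = 90° − 9.5° = 80.5° in the southern hemisphere.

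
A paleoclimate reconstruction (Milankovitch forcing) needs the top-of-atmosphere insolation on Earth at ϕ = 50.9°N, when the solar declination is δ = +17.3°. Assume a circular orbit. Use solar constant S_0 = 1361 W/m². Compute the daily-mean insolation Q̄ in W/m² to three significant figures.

cos h₀ = −tan(+50.9°) tan(+17.300°) = -0.3833, h₀ = 1.9641 rad.
Bracket: h₀ sin ϕ sin δ + cos ϕ cos δ sin h₀ = 1.9641×0.77605×0.29737 + 0.63068×0.95476×0.92364 = 0.453263 + 0.556168 = 1.009431.
Q̄ = (S_0/π) × [bracket] = (1361/π) × 1.009431 = 437.3 W/m².

Q̄ ≈ 437 W/m²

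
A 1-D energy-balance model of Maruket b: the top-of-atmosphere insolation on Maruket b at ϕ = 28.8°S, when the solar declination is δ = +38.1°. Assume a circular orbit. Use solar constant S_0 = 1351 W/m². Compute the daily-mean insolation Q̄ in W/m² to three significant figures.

cos h₀ = −tan(-28.8°) tan(+38.100°) = 0.4311, h₀ = 1.1251 rad.
Bracket: h₀ sin ϕ sin δ + cos ϕ cos δ sin h₀ = 1.1251×-0.48175×0.61704 + 0.87631×0.78694×0.90232 = -0.334446 + 0.622243 = 0.287797.
Q̄ = (S_0/π) × [bracket] = (1351/π) × 0.287797 = 123.8 W/m².

Q̄ ≈ 124 W/m²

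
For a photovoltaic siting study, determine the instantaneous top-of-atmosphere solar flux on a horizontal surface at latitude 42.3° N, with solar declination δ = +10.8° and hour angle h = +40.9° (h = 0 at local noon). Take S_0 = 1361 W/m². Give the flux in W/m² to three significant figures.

919 W/m²

cos θ_z = sin ϕ sin δ + cos ϕ cos δ cos h = 0.126110 + 0.549150 = 0.675260.
Flux = S_0 · cos θ_z = 1361 × 0.675260 = 919.0 W/m².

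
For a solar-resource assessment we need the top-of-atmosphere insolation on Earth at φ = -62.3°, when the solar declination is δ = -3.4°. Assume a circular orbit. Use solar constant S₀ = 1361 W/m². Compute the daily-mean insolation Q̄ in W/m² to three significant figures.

Q̄ ≈ 238 W/m²

cos H₀ = −tan(-62.3°) tan(-3.400°) = -0.1132, H₀ = 1.6842 rad.
Bracket: H₀ sin φ sin δ + cos φ cos δ sin H₀ = 1.6842×-0.88539×-0.05931 + 0.46484×0.99824×0.99358 = 0.088442 + 0.461043 = 0.549485.
Q̄ = (S₀/π) × [bracket] = (1361/π) × 0.549485 = 238.0 W/m².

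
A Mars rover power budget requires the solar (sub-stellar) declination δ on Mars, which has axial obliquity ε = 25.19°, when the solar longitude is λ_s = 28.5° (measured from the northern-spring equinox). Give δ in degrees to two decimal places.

sin δ = sin ε · sin λ_s = sin 25.19° × sin 28.5° = 0.203089.
δ = arcsin(0.203089) = +11.72°.

δ = +11.72°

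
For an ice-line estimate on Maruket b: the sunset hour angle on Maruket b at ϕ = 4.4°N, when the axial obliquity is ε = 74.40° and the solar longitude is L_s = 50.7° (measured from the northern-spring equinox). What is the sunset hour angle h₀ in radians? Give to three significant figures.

Solar declination: sin δ = sin ε · sin L_s = sin 74.40° × sin 50.7° = 0.74533, so δ = +48.188°.
cos h₀ = −tan ϕ · tan δ = −tan(+4.4°) × tan(+48.188°) = -0.0860, so h₀ = 1.6569 rad = 94.93°.

h₀ = 1.66 rad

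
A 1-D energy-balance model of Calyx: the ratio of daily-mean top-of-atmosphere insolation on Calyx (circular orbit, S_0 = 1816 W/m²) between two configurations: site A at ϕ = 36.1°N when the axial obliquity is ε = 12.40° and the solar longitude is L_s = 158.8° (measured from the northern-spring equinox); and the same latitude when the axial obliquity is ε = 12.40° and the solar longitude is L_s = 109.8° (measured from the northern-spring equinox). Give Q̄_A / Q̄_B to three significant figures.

Q̄_A / Q̄_B ≈ 0.890

— Configuration A (ϕ=+36.1°):
Solar declination: sin δ = sin ε · sin L_s = sin 12.40° × sin 158.8° = 0.07765, so δ = +4.454°.
cos h₀ = −tan(+36.1°) tan(+4.454°) = -0.0568, h₀ = 1.6276 rad.
Bracket: h₀ sin ϕ sin δ + cos ϕ cos δ sin h₀ = 1.6276×0.58920×0.07765 + 0.80799×0.99698×0.99839 = 0.074465 + 0.804253 = 0.878718.
Q̄ = (S_0/π) × [bracket] = (1816/π) × 0.878718 = 507.94 W/m².
— Configuration B (ϕ=+36.1°):
Solar declination: sin δ = sin ε · sin L_s = sin 12.40° × sin 109.8° = 0.20204, so δ = +11.656°.
cos h₀ = −tan(+36.1°) tan(+11.656°) = -0.1504, h₀ = 1.7218 rad.
Bracket: h₀ sin ϕ sin δ + cos ϕ cos δ sin h₀ = 1.7218×0.58920×0.20204 + 0.80799×0.97938×0.98862 = 0.204966 + 0.782324 = 0.987290.
Q̄ = (S_0/π) × [bracket] = (1816/π) × 0.987290 = 570.70 W/m².
Ratio Q̄_A / Q̄_B = 507.94 / 570.70 = 0.8900.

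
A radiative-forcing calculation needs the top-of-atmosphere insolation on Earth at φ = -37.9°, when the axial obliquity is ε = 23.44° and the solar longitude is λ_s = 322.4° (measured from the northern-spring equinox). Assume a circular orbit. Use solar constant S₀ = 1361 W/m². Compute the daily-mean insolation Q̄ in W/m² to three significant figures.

Q̄ ≈ 439 W/m²

Solar declination: sin δ = sin ε · sin λ_s = sin 23.44° × sin 322.4° = -0.24271, so δ = -14.046°.
cos H₀ = −tan(-37.9°) tan(-14.046°) = -0.1948, H₀ = 1.7668 rad.
Bracket: H₀ sin φ sin δ + cos φ cos δ sin H₀ = 1.7668×-0.61429×-0.24271 + 0.78908×0.97010×0.98085 = 0.263420 + 0.750827 = 1.014247.
Q̄ = (S₀/π) × [bracket] = (1361/π) × 1.014247 = 439.4 W/m².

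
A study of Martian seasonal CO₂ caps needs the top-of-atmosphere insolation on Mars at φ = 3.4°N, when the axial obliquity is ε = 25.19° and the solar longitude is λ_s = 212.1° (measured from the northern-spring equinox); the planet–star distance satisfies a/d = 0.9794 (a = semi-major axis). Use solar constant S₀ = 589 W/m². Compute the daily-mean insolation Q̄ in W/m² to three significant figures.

Solar declination: sin δ = sin ε · sin λ_s = sin 25.19° × sin 212.1° = -0.22617, so δ = -13.072°.
cos H₀ = −tan(+3.4°) tan(-13.072°) = 0.0138, H₀ = 1.5570 rad.
Bracket: H₀ sin φ sin δ + cos φ cos δ sin H₀ = 1.5570×0.05931×-0.22617 + 0.99824×0.97409×0.99990 = -0.020886 + 0.972278 = 0.951392.
Inverse-square distance factor (a/d)² = 0.9794² = 0.959224.
Q̄ = (S₀/π) × 0.959224 × [bracket] = (589/π) × 0.959224 × 0.951392 = 171.1 W/m².

Q̄ ≈ 171 W/m²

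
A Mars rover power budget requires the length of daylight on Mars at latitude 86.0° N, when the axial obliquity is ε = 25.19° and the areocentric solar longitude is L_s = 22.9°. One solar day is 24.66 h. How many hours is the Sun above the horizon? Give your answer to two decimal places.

sin δ = sin 25.19° × sin 22.9° = 0.16562, so δ = +9.533°.
Sunrise equation: cos h₀ = −tan ϕ · tan δ = -2.4016 ≤ −1, so the Sun never sets (polar day) and h₀ = π.
Daylight = 2h₀/(2π) × 24.66 h = (3.1416/π) × 24.66 = 24.66 h.

24.66 h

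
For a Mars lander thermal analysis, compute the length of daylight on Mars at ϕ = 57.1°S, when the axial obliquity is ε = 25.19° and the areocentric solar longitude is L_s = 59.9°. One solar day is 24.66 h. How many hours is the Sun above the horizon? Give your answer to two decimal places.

7.16 h

sin δ = sin 25.19° × sin 59.9° = 0.36823, so δ = +21.606°.
cos h₀ = −tan ϕ · tan δ = −tan(-57.1°) × tan(+21.606°) = 0.6122, so h₀ = 0.9119 rad = 52.25°.
Daylight = 2h₀/(2π) × 24.66 h = (0.9119/π) × 24.66 = 7.16 h.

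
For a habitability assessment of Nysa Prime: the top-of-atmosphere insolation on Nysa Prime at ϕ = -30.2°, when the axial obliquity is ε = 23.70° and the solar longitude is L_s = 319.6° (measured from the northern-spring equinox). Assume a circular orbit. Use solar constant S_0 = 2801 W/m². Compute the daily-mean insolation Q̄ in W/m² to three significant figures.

Solar declination: sin δ = sin ε · sin L_s = sin 23.70° × sin 319.6° = -0.26051, so δ = -15.100°.
cos h₀ = −tan(-30.2°) tan(-15.100°) = -0.1570, h₀ = 1.7285 rad.
Bracket: h₀ sin ϕ sin δ + cos ϕ cos δ sin h₀ = 1.7285×-0.50302×-0.26051 + 0.86427×0.96547×0.98759 = 0.226506 + 0.824072 = 1.050578.
Q̄ = (S_0/π) × [bracket] = (2801/π) × 1.050578 = 936.7 W/m².

Q̄ ≈ 937 W/m²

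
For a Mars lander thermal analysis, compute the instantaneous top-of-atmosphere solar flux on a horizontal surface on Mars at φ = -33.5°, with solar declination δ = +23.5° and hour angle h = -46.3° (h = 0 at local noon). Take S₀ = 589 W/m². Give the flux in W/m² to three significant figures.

182 W/m²

cos θ_z = sin φ sin δ + cos φ cos δ cos h = -0.220084 + 0.528334 = 0.308250.
Flux = S₀ · cos θ_z = 589 × 0.308250 = 181.6 W/m².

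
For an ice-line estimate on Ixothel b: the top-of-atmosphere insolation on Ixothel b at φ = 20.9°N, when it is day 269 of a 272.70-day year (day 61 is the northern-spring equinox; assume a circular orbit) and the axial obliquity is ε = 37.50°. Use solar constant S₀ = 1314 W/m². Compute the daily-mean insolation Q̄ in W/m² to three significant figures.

Q̄ ≈ 182 W/m²

Solar longitude: λ_s = 360° × (269 − 61)/272.70 = 274.587°.
sin δ = sin 37.50° × sin 274.587° = -0.60681, so δ = -37.359°.
cos H₀ = −tan(+20.9°) tan(-37.359°) = 0.2915, H₀ = 1.2750 rad.
Bracket: H₀ sin φ sin δ + cos φ cos δ sin H₀ = 1.2750×0.35674×-0.60681 + 0.93420×0.79485×0.95656 = -0.276004 + 0.710293 = 0.434289.
Q̄ = (S₀/π) × [bracket] = (1314/π) × 0.434289 = 181.6 W/m².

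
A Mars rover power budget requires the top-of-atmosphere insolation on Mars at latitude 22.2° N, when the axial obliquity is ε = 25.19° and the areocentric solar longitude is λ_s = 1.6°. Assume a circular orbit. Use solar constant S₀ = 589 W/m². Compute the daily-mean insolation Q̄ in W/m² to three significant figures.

sin δ = sin 25.19° × sin 1.6° = 0.01188, so δ = +0.681°.
cos H₀ = −tan(+22.2°) tan(+0.681°) = -0.0049, H₀ = 1.5756 rad.
Bracket: H₀ sin φ sin δ + cos φ cos δ sin H₀ = 1.5756×0.37784×0.01188 + 0.92587×0.99993×0.99999 = 0.007072 + 0.925796 = 0.932868.
Q̄ = (S₀/π) × [bracket] = (589/π) × 0.932868 = 174.9 W/m².

Q̄ ≈ 175 W/m²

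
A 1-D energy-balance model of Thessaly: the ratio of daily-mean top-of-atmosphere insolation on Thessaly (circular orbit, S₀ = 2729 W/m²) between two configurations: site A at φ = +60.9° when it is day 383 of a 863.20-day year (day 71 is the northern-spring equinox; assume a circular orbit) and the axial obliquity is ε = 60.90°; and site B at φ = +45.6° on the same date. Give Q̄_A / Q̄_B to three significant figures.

Q̄_A / Q̄_B ≈ 1.21

— Configuration A (φ=+60.9°):
Solar longitude: λ_s = 360° × (383 − 71)/863.20 = 130.120°.
sin δ = sin 60.90° × sin 130.120° = 0.66817, so δ = +41.926°.
cos H₀ = −tan(+60.9°) tan(+41.926°) = -1.6135 ≤ −1 ⇒ polar day, H₀ = π.
Bracket: H₀ sin φ sin δ + cos φ cos δ sin H₀ = 3.1416×0.87377×0.66817 + 0.48634×0.74401×0.00000 = 1.834151 + 0.000000 = 1.834151.
Q̄ = (S₀/π) × [bracket] = (2729/π) × 1.834151 = 1593.3 W/m².
— Configuration B (φ=+45.6°):
cos H₀ = −tan(+45.6°) tan(+41.926°) = -0.9171, H₀ = 2.7315 rad.
Bracket: H₀ sin φ sin δ + cos φ cos δ sin H₀ = 2.7315×0.71447×0.66817 + 0.69966×0.74401×0.39874 = 1.303984 + 0.207566 = 1.511550.
Q̄ = (S₀/π) × [bracket] = (2729/π) × 1.511550 = 1313.0 W/m².
Ratio Q̄_A / Q̄_B = 1593.3 / 1313.0 = 1.213.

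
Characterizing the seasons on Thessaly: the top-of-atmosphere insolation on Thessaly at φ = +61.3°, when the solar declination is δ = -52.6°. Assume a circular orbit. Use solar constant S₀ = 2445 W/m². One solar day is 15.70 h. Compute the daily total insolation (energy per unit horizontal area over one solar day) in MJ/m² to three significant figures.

0.00 MJ/m²

cos H₀ = −tan(+61.3°) tan(-52.600°) = 2.3890 ≥ 1 ⇒ polar night, H₀ = 0 and Q̄ = 0.
Daily total = Q̄ × 15.70 h × 3600 s/h = 0.00 MJ/m².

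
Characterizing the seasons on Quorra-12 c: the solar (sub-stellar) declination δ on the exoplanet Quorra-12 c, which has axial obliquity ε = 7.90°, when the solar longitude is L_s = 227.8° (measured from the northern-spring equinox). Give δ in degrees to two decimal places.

δ = -5.84°

sin δ = sin ε · sin L_s = sin 7.90° × sin 227.8° = -0.101820.
δ = arcsin(-0.101820) = -5.84°.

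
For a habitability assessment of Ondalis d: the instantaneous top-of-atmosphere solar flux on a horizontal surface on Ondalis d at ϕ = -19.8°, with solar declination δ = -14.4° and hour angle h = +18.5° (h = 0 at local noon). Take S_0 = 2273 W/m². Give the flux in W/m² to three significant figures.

cos θ_z = sin ϕ sin δ + cos ϕ cos δ cos h = 0.084241 + 0.864228 = 0.948469.
Flux = S_0 · cos θ_z = 2273 × 0.948469 = 2156 W/m².

2.16e+03 W/m²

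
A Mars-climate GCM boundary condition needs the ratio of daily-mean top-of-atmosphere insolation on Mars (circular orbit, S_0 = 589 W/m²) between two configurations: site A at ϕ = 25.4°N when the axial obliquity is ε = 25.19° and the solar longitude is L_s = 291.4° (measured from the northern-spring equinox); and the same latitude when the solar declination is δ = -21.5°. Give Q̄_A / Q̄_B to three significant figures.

— Configuration A (ϕ=+25.4°):
Solar declination: sin δ = sin ε · sin L_s = sin 25.19° × sin 291.4° = -0.39628, so δ = -23.346°.
cos h₀ = −tan(+25.4°) tan(-23.346°) = 0.2049, h₀ = 1.3644 rad.
Bracket: h₀ sin ϕ sin δ + cos ϕ cos δ sin h₀ = 1.3644×0.42894×-0.39628 + 0.90334×0.91813×0.97877 = -0.231921 + 0.811776 = 0.579855.
Q̄ = (S_0/π) × [bracket] = (589/π) × 0.579855 = 108.71 W/m².
— Configuration B (ϕ=+25.4°):
cos h₀ = −tan(+25.4°) tan(-21.500°) = 0.1870, h₀ = 1.3826 rad.
Bracket: h₀ sin ϕ sin δ + cos ϕ cos δ sin h₀ = 1.3826×0.42894×-0.36650 + 0.90334×0.93042×0.98235 = -0.217354 + 0.825651 = 0.608297.
Q̄ = (S_0/π) × [bracket] = (589/π) × 0.608297 = 114.05 W/m².
Ratio Q̄_A / Q̄_B = 108.71 / 114.05 = 0.9532.

Q̄_A / Q̄_B ≈ 0.953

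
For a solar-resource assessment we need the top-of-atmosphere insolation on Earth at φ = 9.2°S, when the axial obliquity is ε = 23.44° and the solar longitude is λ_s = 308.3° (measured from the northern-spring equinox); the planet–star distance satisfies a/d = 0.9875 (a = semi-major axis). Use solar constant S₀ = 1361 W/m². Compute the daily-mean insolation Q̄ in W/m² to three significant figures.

Q̄ ≈ 430 W/m²

Solar declination: sin δ = sin ε · sin λ_s = sin 23.44° × sin 308.3° = -0.31218, so δ = -18.190°.
cos H₀ = −tan(-9.2°) tan(-18.190°) = -0.0532, H₀ = 1.6240 rad.
Bracket: H₀ sin φ sin δ + cos φ cos δ sin H₀ = 1.6240×-0.15988×-0.31218 + 0.98714×0.95002×0.99858 = 0.081056 + 0.936471 = 1.017527.
Inverse-square distance factor (a/d)² = 0.9875² = 0.975156.
Q̄ = (S₀/π) × 0.975156 × [bracket] = (1361/π) × 0.975156 × 1.017527 = 429.9 W/m².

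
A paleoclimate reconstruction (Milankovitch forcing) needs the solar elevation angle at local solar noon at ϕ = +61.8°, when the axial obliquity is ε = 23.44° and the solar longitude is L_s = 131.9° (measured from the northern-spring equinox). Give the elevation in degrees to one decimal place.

Solar declination: sin δ = sin ε · sin L_s = sin 23.44° × sin 131.9° = 0.29608, so δ = +17.222°.
At local noon the hour angle is zero, so the zenith angle equals |ϕ − δ| = |+61.8° − (+17.222°)| = 44.578°.
Elevation = 90° − 44.578° = 45.4°.

45.4°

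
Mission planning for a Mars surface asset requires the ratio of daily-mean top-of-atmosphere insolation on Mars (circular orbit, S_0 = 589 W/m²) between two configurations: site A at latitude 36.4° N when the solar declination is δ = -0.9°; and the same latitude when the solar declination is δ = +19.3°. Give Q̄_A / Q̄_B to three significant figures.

Q̄_A / Q̄_B ≈ 0.723

— Configuration A (ϕ=+36.4°):
cos h₀ = −tan(+36.4°) tan(-0.900°) = 0.0116, h₀ = 1.5592 rad.
Bracket: h₀ sin ϕ sin δ + cos ϕ cos δ sin h₀ = 1.5592×0.59342×-0.01571 + 0.80489×0.99988×0.99993 = -0.014536 + 0.804737 = 0.790201.
Q̄ = (S_0/π) × [bracket] = (589/π) × 0.790201 = 148.15 W/m².
— Configuration B (ϕ=+36.4°):
cos h₀ = −tan(+36.4°) tan(+19.300°) = -0.2582, h₀ = 1.8319 rad.
Bracket: h₀ sin ϕ sin δ + cos ϕ cos δ sin h₀ = 1.8319×0.59342×0.33051 + 0.80489×0.94380×0.96610 = 0.359293 + 0.733903 = 1.093196.
Q̄ = (S_0/π) × [bracket] = (589/π) × 1.093196 = 204.96 W/m².
Ratio Q̄_A / Q̄_B = 148.15 / 204.96 = 0.7228.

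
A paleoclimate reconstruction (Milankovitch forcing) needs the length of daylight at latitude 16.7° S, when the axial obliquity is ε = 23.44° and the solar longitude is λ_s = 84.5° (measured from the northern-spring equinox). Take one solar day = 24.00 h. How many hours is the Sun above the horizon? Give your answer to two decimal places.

11.01 h

Solar declination: sin δ = sin ε · sin λ_s = sin 23.44° × sin 84.5° = 0.39596, so δ = +23.326°.
cos H₀ = −tan φ · tan δ = −tan(-16.7°) × tan(+23.326°) = 0.1294, so H₀ = 1.4411 rad = 82.57°.
Daylight = 2H₀/(2π) × 24.00 h = (1.4411/π) × 24.00 = 11.01 h.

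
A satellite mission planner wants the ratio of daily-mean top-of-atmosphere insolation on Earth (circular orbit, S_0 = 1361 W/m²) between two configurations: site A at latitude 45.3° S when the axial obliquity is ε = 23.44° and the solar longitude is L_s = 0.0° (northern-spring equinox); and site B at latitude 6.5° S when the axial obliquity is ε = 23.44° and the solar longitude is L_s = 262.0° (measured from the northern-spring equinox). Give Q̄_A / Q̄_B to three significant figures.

Q̄_A / Q̄_B ≈ 0.715

— Configuration A (ϕ=-45.3°):
Solar declination: sin δ = sin ε · sin L_s = sin 23.44° × sin 0.0° = 0.00000, so δ = +0.000°.
cos h₀ = −tan(-45.3°) tan(+0.000°) = 0.0000, h₀ = 1.5708 rad.
Bracket: h₀ sin ϕ sin δ + cos ϕ cos δ sin h₀ = 1.5708×-0.71080×0.00000 + 0.70339×1.00000×1.00000 = -0.000000 + 0.703390 = 0.703390.
Q̄ = (S_0/π) × [bracket] = (1361/π) × 0.703390 = 304.72 W/m².
— Configuration B (ϕ=-6.5°):
Solar declination: sin δ = sin ε · sin L_s = sin 23.44° × sin 262.0° = -0.39392, so δ = -23.198°.
cos h₀ = −tan(-6.5°) tan(-23.198°) = -0.0488, h₀ = 1.6196 rad.
Bracket: h₀ sin ϕ sin δ + cos ϕ cos δ sin h₀ = 1.6196×-0.11320×-0.39392 + 0.99357×0.91915×0.99881 = 0.072221 + 0.912153 = 0.984374.
Q̄ = (S_0/π) × [bracket] = (1361/π) × 0.984374 = 426.45 W/m².
Ratio Q̄_A / Q̄_B = 304.72 / 426.45 = 0.7146.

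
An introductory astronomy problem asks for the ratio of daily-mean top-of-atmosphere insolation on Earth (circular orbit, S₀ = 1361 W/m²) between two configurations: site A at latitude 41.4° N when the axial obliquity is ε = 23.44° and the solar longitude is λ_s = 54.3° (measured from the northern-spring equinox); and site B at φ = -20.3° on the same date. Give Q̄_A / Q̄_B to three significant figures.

— Configuration A (φ=+41.4°):
Solar declination: sin δ = sin ε · sin λ_s = sin 23.44° × sin 54.3° = 0.32304, so δ = +18.847°.
cos H₀ = −tan(+41.4°) tan(+18.847°) = -0.3009, H₀ = 1.8765 rad.
Bracket: H₀ sin φ sin δ + cos φ cos δ sin H₀ = 1.8765×0.66131×0.32304 + 0.75011×0.94639×0.95365 = 0.400876 + 0.676993 = 1.077869.
Q̄ = (S₀/π) × [bracket] = (1361/π) × 1.077869 = 466.95 W/m².
— Configuration B (φ=-20.3°):
cos H₀ = −tan(-20.3°) tan(+18.847°) = 0.1263, H₀ = 1.4442 rad.
Bracket: H₀ sin φ sin δ + cos φ cos δ sin H₀ = 1.4442×-0.34694×0.32304 + 0.93789×0.94639×0.99200 = -0.161859 + 0.880509 = 0.718650.
Q̄ = (S₀/π) × [bracket] = (1361/π) × 0.718650 = 311.33 W/m².
Ratio Q̄_A / Q̄_B = 466.95 / 311.33 = 1.500.

Q̄_A / Q̄_B ≈ 1.50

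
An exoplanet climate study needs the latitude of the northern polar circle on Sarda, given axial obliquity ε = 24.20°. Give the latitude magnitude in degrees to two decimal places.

The polar circle is the lowest latitude that experiences at least one full rotation of continuous daylight at the northern-summer solstice; it lies at |φ| = 90° − ε = 90° − 24.20° = 65.80°.

65.80°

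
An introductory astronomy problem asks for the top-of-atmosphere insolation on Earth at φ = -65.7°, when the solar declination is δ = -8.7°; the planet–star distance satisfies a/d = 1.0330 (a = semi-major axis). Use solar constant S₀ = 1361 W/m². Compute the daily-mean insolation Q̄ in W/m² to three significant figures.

cos H₀ = −tan(-65.7°) tan(-8.700°) = -0.3389, H₀ = 1.9165 rad.
Bracket: H₀ sin φ sin δ + cos φ cos δ sin H₀ = 1.9165×-0.91140×-0.15126 + 0.41151×0.98849×0.94082 = 0.264206 + 0.382701 = 0.646907.
Inverse-square distance factor (a/d)² = 1.0330² = 1.067089.
Q̄ = (S₀/π) × 1.067089 × [bracket] = (1361/π) × 1.067089 × 0.646907 = 299.1 W/m².

Q̄ ≈ 299 W/m²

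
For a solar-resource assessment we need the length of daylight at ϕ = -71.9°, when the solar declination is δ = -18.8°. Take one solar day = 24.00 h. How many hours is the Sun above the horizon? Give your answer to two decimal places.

Sunrise equation: cos h₀ = −tan ϕ · tan δ = -1.0415 ≤ −1, so the Sun never sets (polar day) and h₀ = π.
Daylight = 2h₀/(2π) × 24.00 h = (3.1416/π) × 24.00 = 24.00 h.

24.00 h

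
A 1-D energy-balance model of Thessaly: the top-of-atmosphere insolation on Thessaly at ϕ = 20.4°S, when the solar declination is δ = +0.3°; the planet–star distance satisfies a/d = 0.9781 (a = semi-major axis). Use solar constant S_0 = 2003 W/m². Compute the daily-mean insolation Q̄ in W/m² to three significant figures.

cos h₀ = −tan(-20.4°) tan(+0.300°) = 0.0019, h₀ = 1.5688 rad.
Bracket: h₀ sin ϕ sin δ + cos ϕ cos δ sin h₀ = 1.5688×-0.34857×0.00524 + 0.93728×0.99999×1.00000 = -0.002865 + 0.937271 = 0.934406.
Inverse-square distance factor (a/d)² = 0.9781² = 0.956680.
Q̄ = (S_0/π) × 0.956680 × [bracket] = (2003/π) × 0.956680 × 0.934406 = 569.9 W/m².

Q̄ ≈ 570 W/m²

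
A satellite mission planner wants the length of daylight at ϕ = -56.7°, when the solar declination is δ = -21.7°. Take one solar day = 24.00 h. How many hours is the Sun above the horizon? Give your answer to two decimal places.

16.97 h

cos h₀ = −tan ϕ · tan δ = −tan(-56.7°) × tan(-21.700°) = -0.6058, so h₀ = 2.2216 rad = 127.29°.
Daylight = 2h₀/(2π) × 24.00 h = (2.2216/π) × 24.00 = 16.97 h.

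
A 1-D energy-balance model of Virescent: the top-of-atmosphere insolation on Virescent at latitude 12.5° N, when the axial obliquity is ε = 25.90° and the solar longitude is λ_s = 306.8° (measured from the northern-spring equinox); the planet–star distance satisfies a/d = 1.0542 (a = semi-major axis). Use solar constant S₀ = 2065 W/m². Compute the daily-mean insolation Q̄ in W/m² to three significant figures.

Q̄ ≈ 584 W/m²

Solar declination: sin δ = sin ε · sin λ_s = sin 25.90° × sin 306.8° = -0.34976, so δ = -20.473°.
cos H₀ = −tan(+12.5°) tan(-20.473°) = 0.0828, H₀ = 1.4879 rad.
Bracket: H₀ sin φ sin δ + cos φ cos δ sin H₀ = 1.4879×0.21644×-0.34976 + 0.97630×0.93684×0.99657 = -0.112637 + 0.911500 = 0.798863.
Inverse-square distance factor (a/d)² = 1.0542² = 1.111338.
Q̄ = (S₀/π) × 1.111338 × [bracket] = (2065/π) × 1.111338 × 0.798863 = 583.6 W/m².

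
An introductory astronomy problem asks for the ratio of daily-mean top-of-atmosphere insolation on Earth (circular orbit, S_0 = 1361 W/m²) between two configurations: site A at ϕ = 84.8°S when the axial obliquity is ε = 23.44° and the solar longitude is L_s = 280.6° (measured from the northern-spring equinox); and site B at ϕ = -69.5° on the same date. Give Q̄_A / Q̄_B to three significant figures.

Q̄_A / Q̄_B ≈ 1.06

— Configuration A (ϕ=-84.8°):
Solar declination: sin δ = sin ε · sin L_s = sin 23.44° × sin 280.6° = -0.39100, so δ = -23.017°.
cos h₀ = −tan(-84.8°) tan(-23.017°) = -4.6680 ≤ −1 ⇒ polar day, h₀ = π.
Bracket: h₀ sin ϕ sin δ + cos ϕ cos δ sin h₀ = 3.1416×-0.99588×-0.39100 + 0.09063×0.92039×0.00000 = 1.223305 + 0.000000 = 1.223305.
Q̄ = (S_0/π) × [bracket] = (1361/π) × 1.223305 = 529.96 W/m².
— Configuration B (ϕ=-69.5°):
cos h₀ = −tan(-69.5°) tan(-23.017°) = -1.1362 ≤ −1 ⇒ polar day, h₀ = π.
Bracket: h₀ sin ϕ sin δ + cos ϕ cos δ sin h₀ = 3.1416×-0.93667×-0.39100 + 0.35021×0.92039×0.00000 = 1.150573 + 0.000000 = 1.150573.
Q̄ = (S_0/π) × [bracket] = (1361/π) × 1.150573 = 498.45 W/m².
Ratio Q̄_A / Q̄_B = 529.96 / 498.45 = 1.063.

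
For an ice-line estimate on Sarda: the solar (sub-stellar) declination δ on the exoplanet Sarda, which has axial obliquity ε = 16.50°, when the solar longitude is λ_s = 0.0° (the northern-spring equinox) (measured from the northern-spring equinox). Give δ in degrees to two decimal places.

sin δ = sin ε · sin λ_s = sin 16.50° × sin 0.0° = 0.000000.
δ = arcsin(0.000000) = +0.00°.

δ = +0.00°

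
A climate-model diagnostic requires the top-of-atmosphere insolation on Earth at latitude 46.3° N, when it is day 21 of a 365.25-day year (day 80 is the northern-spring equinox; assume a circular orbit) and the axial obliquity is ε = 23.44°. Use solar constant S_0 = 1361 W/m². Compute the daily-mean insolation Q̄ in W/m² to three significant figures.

Q̄ ≈ 136 W/m²

Solar longitude: L_s = 360° × (21 − 80)/365.25 = -58.152°, i.e. -58.152° + 360° = 301.848°.
sin δ = sin 23.44° × sin 301.848° = -0.33790, so δ = -19.749°.
cos h₀ = −tan(+46.3°) tan(-19.749°) = 0.3757, h₀ = 1.1857 rad.
Bracket: h₀ sin ϕ sin δ + cos ϕ cos δ sin h₀ = 1.1857×0.72297×-0.33790 + 0.69088×0.94118×0.92674 = -0.289657 + 0.602606 = 0.312949.
Q̄ = (S_0/π) × [bracket] = (1361/π) × 0.312949 = 135.6 W/m².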